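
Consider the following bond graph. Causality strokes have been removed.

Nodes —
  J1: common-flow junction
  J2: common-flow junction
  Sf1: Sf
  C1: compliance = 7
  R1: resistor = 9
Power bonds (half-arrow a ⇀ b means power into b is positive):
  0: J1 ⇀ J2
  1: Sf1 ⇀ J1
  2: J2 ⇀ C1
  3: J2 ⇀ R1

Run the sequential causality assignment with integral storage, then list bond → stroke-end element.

b1 stroke→Sf1  (source Sf1 imposes f)
b0 stroke→J1  (common-f at J1 fixed by 1)
b2 stroke→J2  (1-jn J2 has f-setter on 0)
b3 stroke→J2  (J2 flow already set via bond 0)

b0 stroke at J1
b1 stroke at Sf1
b2 stroke at J2
b3 stroke at J2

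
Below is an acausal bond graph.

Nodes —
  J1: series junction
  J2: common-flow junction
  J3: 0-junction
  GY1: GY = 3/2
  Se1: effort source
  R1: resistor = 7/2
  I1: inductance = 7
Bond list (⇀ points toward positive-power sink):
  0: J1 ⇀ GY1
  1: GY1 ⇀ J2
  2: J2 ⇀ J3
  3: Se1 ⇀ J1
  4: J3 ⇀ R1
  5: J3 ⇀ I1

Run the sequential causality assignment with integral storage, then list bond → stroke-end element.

bond 3 stroke at J1  (Se1 fixes effort; stroke away)
bond 0 stroke at GY1  (J1 needs exactly one f-in)
bond 1 stroke at GY1  (GY1 both-in/both-out from 0)
bond 2 stroke at J2  (J2: bond 1 brought flow, rest push out)
bond 5 stroke at I1  (prefer integral on I1)
bond 4 stroke at J3  (J3 needs exactly one e-in)

bond 0 stroke→GY1
bond 1 stroke→GY1
bond 2 stroke→J2
bond 3 stroke→J1
bond 4 stroke→J3
bond 5 stroke→I1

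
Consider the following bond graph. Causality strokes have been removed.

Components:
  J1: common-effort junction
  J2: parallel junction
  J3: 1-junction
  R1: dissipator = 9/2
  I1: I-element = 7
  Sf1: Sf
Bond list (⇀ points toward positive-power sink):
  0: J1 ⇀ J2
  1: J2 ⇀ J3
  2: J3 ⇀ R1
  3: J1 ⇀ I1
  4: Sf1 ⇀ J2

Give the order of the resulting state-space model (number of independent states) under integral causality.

β4 →Sf1  (source Sf1 imposes f)
β3 →I1  (prefer integral on I1)
β0 →J1  (only one effort-in slot at J1)
β1 →J2  (closing 0-jn rule on J2)
β2 →J3  (common-f at J3 fixed by 1)

1  (I1 all integral)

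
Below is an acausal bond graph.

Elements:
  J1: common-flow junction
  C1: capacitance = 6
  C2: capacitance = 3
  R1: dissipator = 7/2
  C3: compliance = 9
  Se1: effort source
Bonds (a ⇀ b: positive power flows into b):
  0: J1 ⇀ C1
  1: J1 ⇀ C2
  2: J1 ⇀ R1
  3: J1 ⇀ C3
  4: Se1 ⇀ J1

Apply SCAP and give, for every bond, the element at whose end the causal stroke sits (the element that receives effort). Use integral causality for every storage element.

β0 →J1
β1 →J1
β2 →R1
β3 →J1
β4 →J1

bond 4 →J1  (Se1 (Se) sets effort on bond)
bond 0 →J1  (prefer integral on C1)
bond 1 →J1  (C2 outputs effort q/C2)
bond 3 →J1  (C3 outputs effort q/C3)
bond 2 →R1  (closing 1-jn rule on J1)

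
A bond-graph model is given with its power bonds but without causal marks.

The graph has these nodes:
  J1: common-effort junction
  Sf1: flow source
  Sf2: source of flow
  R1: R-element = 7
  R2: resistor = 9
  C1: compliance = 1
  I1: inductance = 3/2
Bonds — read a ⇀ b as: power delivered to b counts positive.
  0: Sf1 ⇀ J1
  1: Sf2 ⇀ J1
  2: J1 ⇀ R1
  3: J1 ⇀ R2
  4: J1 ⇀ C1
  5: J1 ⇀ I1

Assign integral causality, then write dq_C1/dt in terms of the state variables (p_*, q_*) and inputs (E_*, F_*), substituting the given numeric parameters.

dq_C1/dt = F_Sf1 + F_Sf2 - 2*p_I1/3 - 16*q_C1/63

b0 →Sf1  (Sf1: flow source, stroke at near end)
b1 →Sf2  (Sf2 (Sf) sets flow on bond)
b4 →J1  (C1 outputs effort q/C1)
b2 →R1  (J1 effort already set via bond 4)
b3 →R2  (J1: bond 4 brought effort, rest push out)
b5 →I1  (J1 effort already set via bond 4)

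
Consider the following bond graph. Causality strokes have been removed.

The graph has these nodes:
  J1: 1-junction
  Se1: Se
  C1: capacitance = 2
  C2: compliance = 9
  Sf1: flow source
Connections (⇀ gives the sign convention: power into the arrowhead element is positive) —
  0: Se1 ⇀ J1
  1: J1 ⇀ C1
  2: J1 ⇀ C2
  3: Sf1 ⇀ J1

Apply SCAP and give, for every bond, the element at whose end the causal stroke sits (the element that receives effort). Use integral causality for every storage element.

bond 0 stroke→J1
bond 1 stroke→J1
bond 2 stroke→J1
bond 3 stroke→Sf1

b0 stroke at J1  (Se1: effort source, stroke at far end)
b3 stroke at Sf1  (Sf1 fixes flow; stroke at Sf1)
b1 stroke at J1  (J1: bond 3 brought flow, rest push out)
b2 stroke at J1  (J1 flow already set via bond 3)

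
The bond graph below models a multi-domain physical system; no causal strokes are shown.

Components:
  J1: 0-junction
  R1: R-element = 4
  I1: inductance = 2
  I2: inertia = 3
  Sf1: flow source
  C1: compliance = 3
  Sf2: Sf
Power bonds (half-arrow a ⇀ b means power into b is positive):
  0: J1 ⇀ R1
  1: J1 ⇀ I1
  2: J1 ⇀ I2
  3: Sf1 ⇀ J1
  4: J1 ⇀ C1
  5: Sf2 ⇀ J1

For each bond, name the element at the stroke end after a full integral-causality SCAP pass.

β0 stroke→R1
β1 stroke→I1
β2 stroke→I2
β3 stroke→Sf1
β4 stroke→J1
β5 stroke→Sf2

β3 stroke→Sf1  (Sf1 (Sf) sets flow on bond)
β5 stroke→Sf2  (Sf2: flow source, stroke at near end)
β1 stroke→I1  (I1 integral (f out))
β2 stroke→I2  (I2 integral (f out))
β4 stroke→J1  (C1 integral (e out))
β0 stroke→R1  (J1 effort already set via bond 4)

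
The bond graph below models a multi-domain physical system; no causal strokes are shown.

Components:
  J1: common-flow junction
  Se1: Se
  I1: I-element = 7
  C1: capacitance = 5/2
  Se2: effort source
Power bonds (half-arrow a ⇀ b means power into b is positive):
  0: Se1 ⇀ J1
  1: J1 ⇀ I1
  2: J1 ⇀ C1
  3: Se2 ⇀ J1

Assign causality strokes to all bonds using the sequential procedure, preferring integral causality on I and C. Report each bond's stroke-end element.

b0 stroke→J1
b1 stroke→I1
b2 stroke→J1
b3 stroke→J1

b0 |J1  (Se1: effort source, stroke at far end)
b3 |J1  (Se2: effort source, stroke at far end)
b1 |I1  (I1: I, integral causality)
b2 |J1  (J1: bond 1 brought flow, rest push out)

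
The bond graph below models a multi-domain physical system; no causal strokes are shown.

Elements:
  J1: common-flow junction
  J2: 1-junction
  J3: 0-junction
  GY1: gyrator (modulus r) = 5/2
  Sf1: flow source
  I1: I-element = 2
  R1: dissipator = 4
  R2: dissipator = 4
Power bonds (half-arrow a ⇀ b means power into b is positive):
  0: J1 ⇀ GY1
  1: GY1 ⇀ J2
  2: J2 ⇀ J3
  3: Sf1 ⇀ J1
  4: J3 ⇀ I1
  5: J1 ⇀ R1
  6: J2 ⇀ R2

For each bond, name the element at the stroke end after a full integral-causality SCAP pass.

#3 stroke at Sf1  (Sf1: flow source, stroke at near end)
#0 stroke at J1  (1-jn J1 has f-setter on 3)
#5 stroke at J1  (J1: bond 3 brought flow, rest push out)
#1 stroke at J2  (GY GY1: same side as bond 0)
#4 stroke at I1  (prefer integral on I1)
#2 stroke at J3  (J3 needs exactly one e-in)
#6 stroke at J2  (common-f at J2 fixed by 2)

b0 stroke→J1
b1 stroke→J2
b2 stroke→J3
b3 stroke→Sf1
b4 stroke→I1
b5 stroke→J1
b6 stroke→J2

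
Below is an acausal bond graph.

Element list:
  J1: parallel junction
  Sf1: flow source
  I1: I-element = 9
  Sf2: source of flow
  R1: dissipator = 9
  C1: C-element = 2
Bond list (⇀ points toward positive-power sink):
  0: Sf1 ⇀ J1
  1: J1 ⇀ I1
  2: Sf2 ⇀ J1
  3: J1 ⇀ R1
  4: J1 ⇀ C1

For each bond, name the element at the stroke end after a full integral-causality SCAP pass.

bond 0 stroke at Sf1
bond 1 stroke at I1
bond 2 stroke at Sf2
bond 3 stroke at R1
bond 4 stroke at J1

β0 →Sf1  (Sf1: flow source, stroke at near end)
β2 →Sf2  (Sf2: flow source, stroke at near end)
β1 →I1  (I1 outputs flow p/I1)
β4 →J1  (C1: C, integral causality)
β3 →R1  (common-e at J1 fixed by 4)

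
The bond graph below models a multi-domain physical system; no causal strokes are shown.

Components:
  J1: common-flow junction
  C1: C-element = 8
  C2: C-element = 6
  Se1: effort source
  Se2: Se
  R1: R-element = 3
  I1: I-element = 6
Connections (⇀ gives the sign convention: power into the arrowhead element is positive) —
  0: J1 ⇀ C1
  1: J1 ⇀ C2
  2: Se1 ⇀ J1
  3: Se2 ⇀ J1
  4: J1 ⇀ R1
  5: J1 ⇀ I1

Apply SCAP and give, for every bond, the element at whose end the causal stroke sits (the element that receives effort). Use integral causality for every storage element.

b0 →J1
b1 →J1
b2 →J1
b3 →J1
b4 →J1
b5 →I1

#2 stroke→J1  (Se1 fixes effort; stroke away)
#3 stroke→J1  (Se2 (Se) sets effort on bond)
#0 stroke→J1  (C1: C, integral causality)
#1 stroke→J1  (prefer integral on C2)
#5 stroke→I1  (prefer integral on I1)
#4 stroke→J1  (1-jn J1 has f-setter on 5)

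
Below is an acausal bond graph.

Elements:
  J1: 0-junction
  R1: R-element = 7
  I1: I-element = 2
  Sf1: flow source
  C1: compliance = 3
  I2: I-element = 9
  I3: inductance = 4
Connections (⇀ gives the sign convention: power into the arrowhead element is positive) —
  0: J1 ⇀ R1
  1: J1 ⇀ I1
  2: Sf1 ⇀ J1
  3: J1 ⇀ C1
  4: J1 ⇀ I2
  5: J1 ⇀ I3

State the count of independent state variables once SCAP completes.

β2 stroke→Sf1  (Sf1: flow source, stroke at near end)
β1 stroke→I1  (I1: I, integral causality)
β3 stroke→J1  (C1 outputs effort q/C1)
β0 stroke→R1  (common-e at J1 fixed by 3)
β4 stroke→I2  (0-jn J1 has e-setter on 3)
β5 stroke→I3  (J1 effort already set via bond 3)

4  (C1, I1, I2, I3 all integral)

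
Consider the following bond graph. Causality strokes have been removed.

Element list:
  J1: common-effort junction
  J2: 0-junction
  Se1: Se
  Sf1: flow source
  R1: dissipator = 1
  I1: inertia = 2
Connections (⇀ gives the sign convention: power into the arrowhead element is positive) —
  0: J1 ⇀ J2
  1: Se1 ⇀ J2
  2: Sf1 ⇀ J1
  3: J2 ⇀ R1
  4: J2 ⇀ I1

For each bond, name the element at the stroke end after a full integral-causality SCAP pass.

b0 stroke at J1
b1 stroke at J2
b2 stroke at Sf1
b3 stroke at R1
b4 stroke at I1

β1 →J2  (source Se1 imposes e)
β2 →Sf1  (Sf1 (Sf) sets flow on bond)
β0 →J1  (J1: last free bond brings effort in)
β3 →R1  (0-jn J2 has e-setter on 1)
β4 →I1  (J2 effort already set via bond 1)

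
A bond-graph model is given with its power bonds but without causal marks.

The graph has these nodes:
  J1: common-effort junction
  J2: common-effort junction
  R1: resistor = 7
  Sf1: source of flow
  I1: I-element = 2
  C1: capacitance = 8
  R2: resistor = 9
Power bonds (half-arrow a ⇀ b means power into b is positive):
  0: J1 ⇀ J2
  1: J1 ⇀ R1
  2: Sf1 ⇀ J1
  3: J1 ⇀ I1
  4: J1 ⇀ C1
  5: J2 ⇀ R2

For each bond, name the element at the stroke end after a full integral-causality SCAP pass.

b2 →Sf1  (Sf1 (Sf) sets flow on bond)
b3 →I1  (I1 integral (f out))
b4 →J1  (C1 integral (e out))
b0 →J2  (0-jn J1 has e-setter on 4)
b1 →R1  (common-e at J1 fixed by 4)
b5 →R2  (0-jn J2 has e-setter on 0)

b0 stroke→J2
b1 stroke→R1
b2 stroke→Sf1
b3 stroke→I1
b4 stroke→J1
b5 stroke→R2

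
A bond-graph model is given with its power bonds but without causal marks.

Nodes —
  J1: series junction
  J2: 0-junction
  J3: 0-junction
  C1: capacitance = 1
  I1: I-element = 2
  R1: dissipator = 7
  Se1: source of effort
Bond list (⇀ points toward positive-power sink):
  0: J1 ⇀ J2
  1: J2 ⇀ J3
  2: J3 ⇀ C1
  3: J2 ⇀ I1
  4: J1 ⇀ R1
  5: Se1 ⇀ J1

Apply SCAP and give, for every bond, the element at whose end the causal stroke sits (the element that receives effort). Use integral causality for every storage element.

β0 stroke→J1
β1 stroke→J2
β2 stroke→J3
β3 stroke→I1
β4 stroke→R1
β5 stroke→J1

#5 |J1  (Se1: effort source, stroke at far end)
#2 |J3  (prefer integral on C1)
#1 |J2  (J3: bond 2 brought effort, rest push out)
#0 |J1  (common-e at J2 fixed by 1)
#3 |I1  (0-jn J2 has e-setter on 1)
#4 |R1  (J1: last free bond brings flow in)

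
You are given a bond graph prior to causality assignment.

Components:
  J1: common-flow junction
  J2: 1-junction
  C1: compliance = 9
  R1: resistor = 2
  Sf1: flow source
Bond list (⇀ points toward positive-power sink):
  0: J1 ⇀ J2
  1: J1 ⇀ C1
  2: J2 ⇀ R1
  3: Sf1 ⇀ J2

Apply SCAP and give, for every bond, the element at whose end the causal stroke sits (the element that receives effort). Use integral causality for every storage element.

β3 stroke→Sf1  (Sf1: flow source, stroke at near end)
β0 stroke→J2  (common-f at J2 fixed by 3)
β2 stroke→J2  (J2: bond 3 brought flow, rest push out)
β1 stroke→J1  (common-f at J1 fixed by 0)

bond 0 stroke→J2
bond 1 stroke→J1
bond 2 stroke→J2
bond 3 stroke→Sf1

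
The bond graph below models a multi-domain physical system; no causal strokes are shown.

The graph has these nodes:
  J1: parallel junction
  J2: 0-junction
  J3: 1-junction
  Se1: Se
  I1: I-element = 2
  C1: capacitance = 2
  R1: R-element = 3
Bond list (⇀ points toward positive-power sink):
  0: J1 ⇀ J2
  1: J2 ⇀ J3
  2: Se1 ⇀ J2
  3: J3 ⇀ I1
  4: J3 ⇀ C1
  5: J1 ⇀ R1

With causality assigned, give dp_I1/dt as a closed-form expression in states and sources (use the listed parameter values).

dp_I1/dt = E_Se1 - q_C1/2

#2 →J2  (Se1 fixes effort; stroke away)
#0 →J1  (J2 effort already set via bond 2)
#1 →J3  (J2: bond 2 brought effort, rest push out)
#5 →R1  (J1: bond 0 brought effort, rest push out)
#3 →I1  (I1: I, integral causality)
#4 →J3  (J3 flow already set via bond 3)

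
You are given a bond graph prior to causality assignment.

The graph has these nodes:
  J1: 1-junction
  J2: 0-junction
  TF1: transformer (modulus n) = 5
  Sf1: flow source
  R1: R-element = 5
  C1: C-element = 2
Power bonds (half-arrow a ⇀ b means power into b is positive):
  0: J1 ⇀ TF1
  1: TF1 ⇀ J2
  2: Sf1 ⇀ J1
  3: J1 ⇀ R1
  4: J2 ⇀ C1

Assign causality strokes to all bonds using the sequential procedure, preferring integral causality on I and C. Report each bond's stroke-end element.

bond 2 |Sf1  (Sf1 fixes flow; stroke at Sf1)
bond 0 |J1  (common-f at J1 fixed by 2)
bond 3 |J1  (1-jn J1 has f-setter on 2)
bond 1 |TF1  (TF1 one-in-one-out from 0)
bond 4 |J2  (only one effort-in slot at J2)

bond 0 →J1
bond 1 →TF1
bond 2 →Sf1
bond 3 →J1
bond 4 →J2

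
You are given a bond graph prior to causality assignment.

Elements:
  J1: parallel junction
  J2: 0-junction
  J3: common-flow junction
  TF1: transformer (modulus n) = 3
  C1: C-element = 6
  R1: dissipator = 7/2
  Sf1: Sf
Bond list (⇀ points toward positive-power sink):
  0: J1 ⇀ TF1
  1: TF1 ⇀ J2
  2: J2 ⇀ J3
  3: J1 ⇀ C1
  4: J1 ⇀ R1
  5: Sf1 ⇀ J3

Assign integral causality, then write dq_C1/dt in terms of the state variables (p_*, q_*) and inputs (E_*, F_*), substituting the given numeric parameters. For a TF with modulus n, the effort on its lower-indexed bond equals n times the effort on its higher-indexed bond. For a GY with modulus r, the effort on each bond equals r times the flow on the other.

dq_C1/dt = -F_Sf1/3 - q_C1/21

b5 |Sf1  (Sf1: flow source, stroke at near end)
b2 |J3  (J3: bond 5 brought flow, rest push out)
b1 |J2  (J2: last free bond brings effort in)
b0 |TF1  (TF1 one-in-one-out from 1)
b3 |J1  (C1 integral (e out))
b4 |R1  (0-jn J1 has e-setter on 3)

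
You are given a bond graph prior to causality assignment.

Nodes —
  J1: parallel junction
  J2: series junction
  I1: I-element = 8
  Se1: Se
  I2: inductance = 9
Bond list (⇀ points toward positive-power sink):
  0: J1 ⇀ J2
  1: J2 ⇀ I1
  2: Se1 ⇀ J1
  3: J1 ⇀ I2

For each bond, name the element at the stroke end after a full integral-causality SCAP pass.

b0 →J2
b1 →I1
b2 →J1
b3 →I2

bond 2 stroke at J1  (Se1: effort source, stroke at far end)
bond 0 stroke at J2  (0-jn J1 has e-setter on 2)
bond 3 stroke at I2  (J1: bond 2 brought effort, rest push out)
bond 1 stroke at I1  (closing 1-jn rule on J2)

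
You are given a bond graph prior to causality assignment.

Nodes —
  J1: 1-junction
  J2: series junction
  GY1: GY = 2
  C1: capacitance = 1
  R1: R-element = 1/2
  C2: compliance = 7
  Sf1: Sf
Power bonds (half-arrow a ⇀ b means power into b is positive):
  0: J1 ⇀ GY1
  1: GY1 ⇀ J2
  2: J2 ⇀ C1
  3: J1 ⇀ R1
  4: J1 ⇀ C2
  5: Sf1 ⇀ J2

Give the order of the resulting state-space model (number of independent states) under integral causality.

#5 →Sf1  (Sf1 fixes flow; stroke at Sf1)
#1 →J2  (1-jn J2 has f-setter on 5)
#2 →J2  (J2 flow already set via bond 5)
#0 →J1  (through GY1, causality inverts; strokes same side of GY1)
#4 →J1  (C2 outputs effort q/C2)
#3 →R1  (J1: last free bond brings flow in)

2  (C1, C2 all integral)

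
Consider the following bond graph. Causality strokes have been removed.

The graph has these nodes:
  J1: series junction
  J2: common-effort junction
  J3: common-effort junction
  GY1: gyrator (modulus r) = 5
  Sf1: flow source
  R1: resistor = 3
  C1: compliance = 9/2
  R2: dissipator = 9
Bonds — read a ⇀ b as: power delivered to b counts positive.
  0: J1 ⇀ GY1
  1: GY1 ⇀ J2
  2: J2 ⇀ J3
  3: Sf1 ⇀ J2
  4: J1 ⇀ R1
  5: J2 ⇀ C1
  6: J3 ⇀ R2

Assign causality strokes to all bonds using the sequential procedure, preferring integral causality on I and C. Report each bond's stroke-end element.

β3 stroke at Sf1  (source Sf1 imposes f)
β5 stroke at J2  (prefer integral on C1)
β1 stroke at GY1  (common-e at J2 fixed by 5)
β2 stroke at J3  (J2 effort already set via bond 5)
β6 stroke at R2  (J3 effort already set via bond 2)
β0 stroke at GY1  (GY1: gyrator matches bond 1)
β4 stroke at J1  (1-jn J1 has f-setter on 0)

β0 →GY1
β1 →GY1
β2 →J3
β3 →Sf1
β4 →J1
β5 →J2
β6 →R2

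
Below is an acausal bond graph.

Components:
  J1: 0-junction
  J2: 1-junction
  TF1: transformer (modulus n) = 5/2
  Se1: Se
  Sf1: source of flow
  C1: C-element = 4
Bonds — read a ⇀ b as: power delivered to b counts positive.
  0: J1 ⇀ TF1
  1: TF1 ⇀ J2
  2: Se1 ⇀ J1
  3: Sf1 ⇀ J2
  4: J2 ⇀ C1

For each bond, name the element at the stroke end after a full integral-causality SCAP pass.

#2 stroke at J1  (Se1: effort source, stroke at far end)
#3 stroke at Sf1  (source Sf1 imposes f)
#0 stroke at TF1  (J1: bond 2 brought effort, rest push out)
#1 stroke at J2  (common-f at J2 fixed by 3)
#4 stroke at J2  (J2: bond 3 brought flow, rest push out)

#0 |TF1
#1 |J2
#2 |J1
#3 |Sf1
#4 |J2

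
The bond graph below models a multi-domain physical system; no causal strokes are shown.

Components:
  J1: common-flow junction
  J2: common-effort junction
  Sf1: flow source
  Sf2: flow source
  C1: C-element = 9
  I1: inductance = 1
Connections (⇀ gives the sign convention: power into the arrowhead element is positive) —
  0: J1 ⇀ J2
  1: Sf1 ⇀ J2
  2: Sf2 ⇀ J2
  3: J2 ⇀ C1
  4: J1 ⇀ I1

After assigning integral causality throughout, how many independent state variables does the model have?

2  (C1, I1 all integral)

#1 stroke→Sf1  (Sf1 (Sf) sets flow on bond)
#2 stroke→Sf2  (Sf2 (Sf) sets flow on bond)
#3 stroke→J2  (C1 integral (e out))
#0 stroke→J1  (J2: bond 3 brought effort, rest push out)
#4 stroke→I1  (only one flow-in slot at J1)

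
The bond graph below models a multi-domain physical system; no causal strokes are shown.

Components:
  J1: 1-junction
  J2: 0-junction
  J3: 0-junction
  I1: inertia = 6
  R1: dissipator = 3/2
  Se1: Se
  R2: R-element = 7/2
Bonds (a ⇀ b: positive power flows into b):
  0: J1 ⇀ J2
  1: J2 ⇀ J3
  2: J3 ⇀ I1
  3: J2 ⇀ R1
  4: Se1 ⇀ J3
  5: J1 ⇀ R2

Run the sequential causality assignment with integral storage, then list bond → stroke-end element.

#4 |J3  (Se1 (Se) sets effort on bond)
#1 |J2  (0-jn J3 has e-setter on 4)
#2 |I1  (0-jn J3 has e-setter on 4)
#0 |J1  (J2 effort already set via bond 1)
#3 |R1  (J2: bond 1 brought effort, rest push out)
#5 |R2  (only one flow-in slot at J1)

bond 0 |J1
bond 1 |J2
bond 2 |I1
bond 3 |R1
bond 4 |J3
bond 5 |R2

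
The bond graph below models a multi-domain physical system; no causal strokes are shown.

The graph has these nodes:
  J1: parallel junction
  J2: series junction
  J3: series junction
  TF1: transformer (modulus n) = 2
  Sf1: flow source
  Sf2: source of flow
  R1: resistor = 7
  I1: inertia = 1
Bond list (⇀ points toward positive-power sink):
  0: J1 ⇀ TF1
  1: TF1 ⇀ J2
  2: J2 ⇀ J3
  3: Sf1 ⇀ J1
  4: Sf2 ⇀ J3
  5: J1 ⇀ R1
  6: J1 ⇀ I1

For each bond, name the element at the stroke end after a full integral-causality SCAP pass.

b3 →Sf1  (Sf1 (Sf) sets flow on bond)
b4 →Sf2  (Sf2: flow source, stroke at near end)
b2 →J3  (J3: bond 4 brought flow, rest push out)
b1 →J2  (J2 flow already set via bond 2)
b0 →TF1  (TF TF1: opposite of bond 1)
b6 →I1  (I1: I, integral causality)
b5 →J1  (only one effort-in slot at J1)

β0 stroke→TF1
β1 stroke→J2
β2 stroke→J3
β3 stroke→Sf1
β4 stroke→Sf2
β5 stroke→J1
β6 stroke→I1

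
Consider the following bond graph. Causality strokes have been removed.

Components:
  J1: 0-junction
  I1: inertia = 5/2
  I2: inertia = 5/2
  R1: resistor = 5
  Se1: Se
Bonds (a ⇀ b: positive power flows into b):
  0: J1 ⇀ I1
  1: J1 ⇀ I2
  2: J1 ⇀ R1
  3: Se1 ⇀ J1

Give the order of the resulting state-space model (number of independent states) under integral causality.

#3 →J1  (Se1 (Se) sets effort on bond)
#0 →I1  (J1 effort already set via bond 3)
#1 →I2  (J1 effort already set via bond 3)
#2 →R1  (0-jn J1 has e-setter on 3)

2  (I1, I2 all integral)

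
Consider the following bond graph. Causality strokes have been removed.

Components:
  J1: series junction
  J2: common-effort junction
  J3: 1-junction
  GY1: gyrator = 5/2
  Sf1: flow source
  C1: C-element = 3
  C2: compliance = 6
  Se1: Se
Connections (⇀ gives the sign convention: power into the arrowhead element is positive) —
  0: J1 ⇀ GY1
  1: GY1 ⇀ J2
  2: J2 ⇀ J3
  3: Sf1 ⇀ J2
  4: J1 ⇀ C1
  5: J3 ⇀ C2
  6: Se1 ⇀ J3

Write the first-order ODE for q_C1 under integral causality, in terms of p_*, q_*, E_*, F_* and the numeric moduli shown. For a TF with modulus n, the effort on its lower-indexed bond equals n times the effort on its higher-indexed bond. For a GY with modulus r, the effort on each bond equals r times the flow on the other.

bond 3 stroke→Sf1  (Sf1 fixes flow; stroke at Sf1)
bond 6 stroke→J3  (source Se1 imposes e)
bond 4 stroke→J1  (C1: C, integral causality)
bond 0 stroke→GY1  (J1: last free bond brings flow in)
bond 1 stroke→GY1  (GY1 both-in/both-out from 0)
bond 2 stroke→J2  (J2: last free bond brings effort in)
bond 5 stroke→J3  (J3: bond 2 brought flow, rest push out)

dq_C1/dt = -2*E_Se1/5 + q_C2/15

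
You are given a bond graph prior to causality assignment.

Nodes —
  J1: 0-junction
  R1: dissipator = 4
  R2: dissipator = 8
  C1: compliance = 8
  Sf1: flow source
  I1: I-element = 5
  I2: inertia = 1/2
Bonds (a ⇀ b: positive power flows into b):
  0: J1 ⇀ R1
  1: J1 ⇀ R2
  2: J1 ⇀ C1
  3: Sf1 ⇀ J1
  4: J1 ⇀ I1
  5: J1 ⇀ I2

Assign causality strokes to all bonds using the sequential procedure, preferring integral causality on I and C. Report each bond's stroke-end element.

#0 →R1
#1 →R2
#2 →J1
#3 →Sf1
#4 →I1
#5 →I2

bond 3 →Sf1  (source Sf1 imposes f)
bond 2 →J1  (C1: C, integral causality)
bond 0 →R1  (common-e at J1 fixed by 2)
bond 1 →R2  (0-jn J1 has e-setter on 2)
bond 4 →I1  (common-e at J1 fixed by 2)
bond 5 →I2  (0-jn J1 has e-setter on 2)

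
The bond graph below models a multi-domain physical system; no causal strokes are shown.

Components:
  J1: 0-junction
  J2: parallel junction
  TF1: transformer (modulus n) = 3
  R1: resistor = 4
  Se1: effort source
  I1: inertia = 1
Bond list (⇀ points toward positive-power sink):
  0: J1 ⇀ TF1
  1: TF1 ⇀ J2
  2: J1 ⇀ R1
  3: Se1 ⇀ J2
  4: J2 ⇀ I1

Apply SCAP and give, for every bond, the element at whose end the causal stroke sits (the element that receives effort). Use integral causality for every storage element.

#0 |J1
#1 |TF1
#2 |R1
#3 |J2
#4 |I1

b3 →J2  (Se1: effort source, stroke at far end)
b1 →TF1  (J2: bond 3 brought effort, rest push out)
b4 →I1  (J2 effort already set via bond 3)
b0 →J1  (TF1 one-in-one-out from 1)
b2 →R1  (J1: bond 0 brought effort, rest push out)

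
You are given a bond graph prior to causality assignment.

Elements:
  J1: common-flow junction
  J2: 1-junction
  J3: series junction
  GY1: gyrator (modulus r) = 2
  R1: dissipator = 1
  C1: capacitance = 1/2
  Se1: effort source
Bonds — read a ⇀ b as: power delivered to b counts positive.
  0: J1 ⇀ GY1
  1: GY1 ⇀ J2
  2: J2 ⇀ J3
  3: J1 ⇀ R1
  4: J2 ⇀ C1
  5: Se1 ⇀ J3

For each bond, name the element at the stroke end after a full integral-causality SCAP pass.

#5 stroke at J3  (Se1 (Se) sets effort on bond)
#2 stroke at J2  (closing 1-jn rule on J3)
#4 stroke at J2  (C1 outputs effort q/C1)
#1 stroke at GY1  (J2 needs exactly one f-in)
#0 stroke at GY1  (GY GY1: same side as bond 1)
#3 stroke at J1  (common-f at J1 fixed by 0)

b0 →GY1
b1 →GY1
b2 →J2
b3 →J1
b4 →J2
b5 →J3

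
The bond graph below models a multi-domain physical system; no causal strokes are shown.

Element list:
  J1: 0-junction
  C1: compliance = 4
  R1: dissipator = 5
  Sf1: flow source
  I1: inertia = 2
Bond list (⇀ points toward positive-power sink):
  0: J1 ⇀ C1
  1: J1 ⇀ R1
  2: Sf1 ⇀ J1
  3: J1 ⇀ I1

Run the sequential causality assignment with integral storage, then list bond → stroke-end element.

bond 0 |J1
bond 1 |R1
bond 2 |Sf1
bond 3 |I1

β2 |Sf1  (Sf1 fixes flow; stroke at Sf1)
β0 |J1  (prefer integral on C1)
β1 |R1  (common-e at J1 fixed by 0)
β3 |I1  (J1: bond 0 brought effort, rest push out)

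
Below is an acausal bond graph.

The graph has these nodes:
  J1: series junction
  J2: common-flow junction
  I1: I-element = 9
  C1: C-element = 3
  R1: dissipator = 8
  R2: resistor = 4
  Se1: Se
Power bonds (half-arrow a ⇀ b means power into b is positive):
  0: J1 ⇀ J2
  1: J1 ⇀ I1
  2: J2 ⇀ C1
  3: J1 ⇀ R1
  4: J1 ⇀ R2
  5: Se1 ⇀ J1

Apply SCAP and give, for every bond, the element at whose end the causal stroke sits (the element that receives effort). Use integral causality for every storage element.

β5 stroke at J1  (Se1: effort source, stroke at far end)
β1 stroke at I1  (I1 integral (f out))
β0 stroke at J1  (J1: bond 1 brought flow, rest push out)
β3 stroke at J1  (J1: bond 1 brought flow, rest push out)
β4 stroke at J1  (J1 flow already set via bond 1)
β2 stroke at J2  (common-f at J2 fixed by 0)

bond 0 stroke→J1
bond 1 stroke→I1
bond 2 stroke→J2
bond 3 stroke→J1
bond 4 stroke→J1
bond 5 stroke→J1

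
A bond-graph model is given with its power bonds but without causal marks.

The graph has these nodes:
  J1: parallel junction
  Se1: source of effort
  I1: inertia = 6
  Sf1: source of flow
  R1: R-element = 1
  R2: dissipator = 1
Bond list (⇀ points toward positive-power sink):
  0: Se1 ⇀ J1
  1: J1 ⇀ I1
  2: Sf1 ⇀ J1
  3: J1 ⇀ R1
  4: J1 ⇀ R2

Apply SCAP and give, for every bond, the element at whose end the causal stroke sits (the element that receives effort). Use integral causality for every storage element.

bond 0 |J1  (source Se1 imposes e)
bond 2 |Sf1  (Sf1: flow source, stroke at near end)
bond 1 |I1  (0-jn J1 has e-setter on 0)
bond 3 |R1  (0-jn J1 has e-setter on 0)
bond 4 |R2  (common-e at J1 fixed by 0)

b0 stroke at J1
b1 stroke at I1
b2 stroke at Sf1
b3 stroke at R1
b4 stroke at R2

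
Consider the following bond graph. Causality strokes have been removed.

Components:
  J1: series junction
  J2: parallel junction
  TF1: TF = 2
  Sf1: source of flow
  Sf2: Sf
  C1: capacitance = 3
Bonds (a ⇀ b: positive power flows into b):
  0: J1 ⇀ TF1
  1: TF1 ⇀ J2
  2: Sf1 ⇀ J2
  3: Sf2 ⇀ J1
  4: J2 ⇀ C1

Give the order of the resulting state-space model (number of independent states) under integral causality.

1  (C1 all integral)

β2 →Sf1  (Sf1 (Sf) sets flow on bond)
β3 →Sf2  (Sf2 (Sf) sets flow on bond)
β0 →J1  (1-jn J1 has f-setter on 3)
β1 →TF1  (through TF1, causality passes straight; one stroke at TF1)
β4 →J2  (J2 needs exactly one e-in)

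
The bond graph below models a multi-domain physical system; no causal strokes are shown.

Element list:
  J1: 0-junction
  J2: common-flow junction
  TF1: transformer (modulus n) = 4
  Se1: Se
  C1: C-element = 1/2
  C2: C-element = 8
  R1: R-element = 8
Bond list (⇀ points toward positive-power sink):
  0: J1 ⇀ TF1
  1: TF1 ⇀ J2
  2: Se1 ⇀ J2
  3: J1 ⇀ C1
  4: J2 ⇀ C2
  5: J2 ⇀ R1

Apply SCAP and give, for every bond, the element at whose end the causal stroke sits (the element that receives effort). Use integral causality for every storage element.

β0 |TF1
β1 |J2
β2 |J2
β3 |J1
β4 |J2
β5 |R1

β2 stroke→J2  (Se1: effort source, stroke at far end)
β3 stroke→J1  (C1 outputs effort q/C1)
β0 stroke→TF1  (0-jn J1 has e-setter on 3)
β1 stroke→J2  (TF TF1: opposite of bond 0)
β4 stroke→J2  (C2 outputs effort q/C2)
β5 stroke→R1  (only one flow-in slot at J2)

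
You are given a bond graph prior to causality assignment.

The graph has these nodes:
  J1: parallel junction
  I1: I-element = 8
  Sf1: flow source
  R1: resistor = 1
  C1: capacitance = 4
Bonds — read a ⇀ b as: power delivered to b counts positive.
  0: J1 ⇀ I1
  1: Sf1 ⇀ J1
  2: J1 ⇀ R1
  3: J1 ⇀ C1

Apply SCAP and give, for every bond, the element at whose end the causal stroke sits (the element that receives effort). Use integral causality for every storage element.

bond 0 |I1
bond 1 |Sf1
bond 2 |R1
bond 3 |J1

#1 stroke at Sf1  (Sf1 fixes flow; stroke at Sf1)
#0 stroke at I1  (I1 outputs flow p/I1)
#3 stroke at J1  (C1 integral (e out))
#2 stroke at R1  (common-e at J1 fixed by 3)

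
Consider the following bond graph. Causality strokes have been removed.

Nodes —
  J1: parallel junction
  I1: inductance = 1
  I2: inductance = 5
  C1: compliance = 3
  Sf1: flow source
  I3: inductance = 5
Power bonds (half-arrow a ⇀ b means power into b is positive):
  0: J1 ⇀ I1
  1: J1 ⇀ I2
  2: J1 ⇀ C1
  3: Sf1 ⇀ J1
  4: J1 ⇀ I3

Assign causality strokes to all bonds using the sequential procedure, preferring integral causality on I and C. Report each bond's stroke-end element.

β0 |I1
β1 |I2
β2 |J1
β3 |Sf1
β4 |I3

β3 |Sf1  (Sf1 fixes flow; stroke at Sf1)
β0 |I1  (I1 integral (f out))
β1 |I2  (I2 integral (f out))
β2 |J1  (C1: C, integral causality)
β4 |I3  (common-e at J1 fixed by 2)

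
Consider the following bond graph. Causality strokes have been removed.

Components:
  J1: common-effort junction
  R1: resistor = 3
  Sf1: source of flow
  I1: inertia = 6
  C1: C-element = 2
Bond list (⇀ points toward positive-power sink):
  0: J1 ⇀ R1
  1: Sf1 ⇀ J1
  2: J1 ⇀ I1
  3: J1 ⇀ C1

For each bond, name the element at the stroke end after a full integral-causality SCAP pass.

bond 0 →R1
bond 1 →Sf1
bond 2 →I1
bond 3 →J1

β1 →Sf1  (Sf1 (Sf) sets flow on bond)
β2 →I1  (I1: I, integral causality)
β3 →J1  (C1 integral (e out))
β0 →R1  (0-jn J1 has e-setter on 3)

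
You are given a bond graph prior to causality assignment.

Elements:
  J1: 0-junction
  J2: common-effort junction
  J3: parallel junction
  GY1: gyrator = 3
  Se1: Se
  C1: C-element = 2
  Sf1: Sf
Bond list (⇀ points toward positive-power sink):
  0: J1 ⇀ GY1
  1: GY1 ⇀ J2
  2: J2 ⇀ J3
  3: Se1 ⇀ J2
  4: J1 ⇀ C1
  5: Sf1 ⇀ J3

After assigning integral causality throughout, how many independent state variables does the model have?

1  (C1 all integral)

#3 |J2  (Se1: effort source, stroke at far end)
#5 |Sf1  (Sf1: flow source, stroke at near end)
#1 |GY1  (J2: bond 3 brought effort, rest push out)
#2 |J3  (J2 effort already set via bond 3)
#0 |GY1  (through GY1, causality inverts; strokes same side of GY1)
#4 |J1  (J1 needs exactly one e-in)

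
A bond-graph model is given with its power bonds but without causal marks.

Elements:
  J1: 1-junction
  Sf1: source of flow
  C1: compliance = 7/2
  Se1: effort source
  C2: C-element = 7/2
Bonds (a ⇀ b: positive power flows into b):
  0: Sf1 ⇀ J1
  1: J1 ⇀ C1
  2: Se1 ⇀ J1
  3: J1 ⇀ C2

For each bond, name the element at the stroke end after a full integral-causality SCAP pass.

b0 stroke at Sf1  (Sf1 fixes flow; stroke at Sf1)
b2 stroke at J1  (source Se1 imposes e)
b1 stroke at J1  (1-jn J1 has f-setter on 0)
b3 stroke at J1  (1-jn J1 has f-setter on 0)

β0 stroke→Sf1
β1 stroke→J1
β2 stroke→J1
β3 stroke→J1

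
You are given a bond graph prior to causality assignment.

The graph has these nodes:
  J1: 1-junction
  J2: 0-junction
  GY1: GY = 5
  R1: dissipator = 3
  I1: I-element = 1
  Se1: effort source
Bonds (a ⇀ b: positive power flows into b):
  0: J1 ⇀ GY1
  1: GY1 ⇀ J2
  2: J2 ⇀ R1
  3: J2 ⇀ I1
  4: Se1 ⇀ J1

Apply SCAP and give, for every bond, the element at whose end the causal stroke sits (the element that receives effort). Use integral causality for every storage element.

b0 |GY1
b1 |GY1
b2 |J2
b3 |I1
b4 |J1

bond 4 stroke at J1  (Se1 fixes effort; stroke away)
bond 0 stroke at GY1  (only one flow-in slot at J1)
bond 1 stroke at GY1  (GY1: gyrator matches bond 0)
bond 3 stroke at I1  (I1: I, integral causality)
bond 2 stroke at J2  (J2 needs exactly one e-in)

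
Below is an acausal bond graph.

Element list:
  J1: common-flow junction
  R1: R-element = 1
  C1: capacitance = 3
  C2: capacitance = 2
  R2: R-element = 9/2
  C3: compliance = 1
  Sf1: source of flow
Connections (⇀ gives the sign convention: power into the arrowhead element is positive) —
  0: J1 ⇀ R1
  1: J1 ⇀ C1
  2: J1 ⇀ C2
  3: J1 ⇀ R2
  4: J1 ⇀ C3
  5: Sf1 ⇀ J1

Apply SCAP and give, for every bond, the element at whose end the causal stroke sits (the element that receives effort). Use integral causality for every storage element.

β5 |Sf1  (Sf1: flow source, stroke at near end)
β0 |J1  (J1: bond 5 brought flow, rest push out)
β1 |J1  (J1 flow already set via bond 5)
β2 |J1  (1-jn J1 has f-setter on 5)
β3 |J1  (J1: bond 5 brought flow, rest push out)
β4 |J1  (common-f at J1 fixed by 5)

bond 0 stroke at J1
bond 1 stroke at J1
bond 2 stroke at J1
bond 3 stroke at J1
bond 4 stroke at J1
bond 5 stroke at Sf1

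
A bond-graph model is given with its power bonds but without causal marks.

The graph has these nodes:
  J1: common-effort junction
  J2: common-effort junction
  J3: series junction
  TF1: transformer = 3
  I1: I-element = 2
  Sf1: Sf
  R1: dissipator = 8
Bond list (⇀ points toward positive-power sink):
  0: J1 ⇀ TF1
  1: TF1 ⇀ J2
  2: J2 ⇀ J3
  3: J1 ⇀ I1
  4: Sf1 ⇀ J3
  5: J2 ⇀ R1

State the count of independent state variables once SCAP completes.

1  (I1 all integral)

bond 4 |Sf1  (Sf1: flow source, stroke at near end)
bond 2 |J3  (J3 flow already set via bond 4)
bond 3 |I1  (I1: I, integral causality)
bond 0 |J1  (J1 needs exactly one e-in)
bond 1 |TF1  (TF TF1: opposite of bond 0)
bond 5 |J2  (closing 0-jn rule on J2)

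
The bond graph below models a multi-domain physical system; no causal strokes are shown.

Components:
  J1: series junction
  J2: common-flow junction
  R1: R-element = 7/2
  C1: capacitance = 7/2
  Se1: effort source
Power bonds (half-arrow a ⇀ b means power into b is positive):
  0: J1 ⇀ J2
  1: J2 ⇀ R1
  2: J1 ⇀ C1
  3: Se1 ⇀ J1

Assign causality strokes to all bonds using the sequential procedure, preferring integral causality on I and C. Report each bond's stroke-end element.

#3 →J1  (Se1 fixes effort; stroke away)
#2 →J1  (C1 integral (e out))
#0 →J2  (only one flow-in slot at J1)
#1 →R1  (J2 needs exactly one f-in)

#0 →J2
#1 →R1
#2 →J1
#3 →J1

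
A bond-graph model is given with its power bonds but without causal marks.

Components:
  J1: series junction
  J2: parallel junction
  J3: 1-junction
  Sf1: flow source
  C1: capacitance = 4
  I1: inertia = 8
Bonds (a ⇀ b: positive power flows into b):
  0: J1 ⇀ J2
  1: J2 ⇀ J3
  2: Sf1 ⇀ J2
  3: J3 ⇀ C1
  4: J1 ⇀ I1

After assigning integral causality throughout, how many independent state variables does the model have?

2  (C1, I1 all integral)

b2 stroke at Sf1  (Sf1: flow source, stroke at near end)
b3 stroke at J3  (C1 integral (e out))
b1 stroke at J2  (only one flow-in slot at J3)
b0 stroke at J1  (J2 effort already set via bond 1)
b4 stroke at I1  (closing 1-jn rule on J1)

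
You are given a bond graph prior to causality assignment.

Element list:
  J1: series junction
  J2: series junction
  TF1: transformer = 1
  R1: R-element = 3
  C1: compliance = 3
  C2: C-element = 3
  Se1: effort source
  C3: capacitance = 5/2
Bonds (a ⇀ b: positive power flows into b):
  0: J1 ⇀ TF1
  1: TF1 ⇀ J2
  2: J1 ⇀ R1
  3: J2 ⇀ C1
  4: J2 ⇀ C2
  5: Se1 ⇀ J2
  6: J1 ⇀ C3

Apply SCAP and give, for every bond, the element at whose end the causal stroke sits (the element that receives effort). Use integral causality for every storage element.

β0 stroke at J1
β1 stroke at TF1
β2 stroke at R1
β3 stroke at J2
β4 stroke at J2
β5 stroke at J2
β6 stroke at J1

#5 stroke at J2  (Se1 (Se) sets effort on bond)
#3 stroke at J2  (C1 outputs effort q/C1)
#4 stroke at J2  (C2: C, integral causality)
#1 stroke at TF1  (J2: last free bond brings flow in)
#0 stroke at J1  (TF TF1: opposite of bond 1)
#6 stroke at J1  (C3 outputs effort q/C3)
#2 stroke at R1  (J1: last free bond brings flow in)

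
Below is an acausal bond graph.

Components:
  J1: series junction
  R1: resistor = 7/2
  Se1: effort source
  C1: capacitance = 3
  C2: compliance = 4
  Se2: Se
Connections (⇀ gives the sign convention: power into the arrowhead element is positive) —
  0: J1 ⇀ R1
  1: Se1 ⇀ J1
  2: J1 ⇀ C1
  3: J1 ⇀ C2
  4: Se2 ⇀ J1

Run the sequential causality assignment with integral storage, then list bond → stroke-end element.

b0 stroke at R1
b1 stroke at J1
b2 stroke at J1
b3 stroke at J1
b4 stroke at J1

#1 |J1  (source Se1 imposes e)
#4 |J1  (Se2 (Se) sets effort on bond)
#2 |J1  (C1 integral (e out))
#3 |J1  (C2 integral (e out))
#0 |R1  (J1: last free bond brings flow in)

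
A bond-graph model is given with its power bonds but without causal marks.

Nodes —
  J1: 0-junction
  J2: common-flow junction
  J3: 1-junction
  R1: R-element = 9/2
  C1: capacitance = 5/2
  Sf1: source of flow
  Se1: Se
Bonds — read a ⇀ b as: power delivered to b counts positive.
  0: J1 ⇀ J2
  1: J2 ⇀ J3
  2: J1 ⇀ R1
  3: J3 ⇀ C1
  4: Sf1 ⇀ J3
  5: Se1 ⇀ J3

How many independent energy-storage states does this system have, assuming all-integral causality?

b4 →Sf1  (Sf1: flow source, stroke at near end)
b5 →J3  (Se1: effort source, stroke at far end)
b1 →J3  (J3: bond 4 brought flow, rest push out)
b3 →J3  (1-jn J3 has f-setter on 4)
b0 →J2  (J2 flow already set via bond 1)
b2 →J1  (J1 needs exactly one e-in)

1  (C1 all integral)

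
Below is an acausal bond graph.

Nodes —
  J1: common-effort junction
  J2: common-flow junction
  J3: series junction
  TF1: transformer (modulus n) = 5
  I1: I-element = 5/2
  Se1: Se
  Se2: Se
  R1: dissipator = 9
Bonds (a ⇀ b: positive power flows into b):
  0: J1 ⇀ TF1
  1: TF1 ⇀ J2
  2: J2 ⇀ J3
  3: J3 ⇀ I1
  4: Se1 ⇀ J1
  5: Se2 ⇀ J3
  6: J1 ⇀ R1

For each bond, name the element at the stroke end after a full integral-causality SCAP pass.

bond 0 |TF1
bond 1 |J2
bond 2 |J3
bond 3 |I1
bond 4 |J1
bond 5 |J3
bond 6 |R1

b4 stroke→J1  (Se1 fixes effort; stroke away)
b5 stroke→J3  (Se2 fixes effort; stroke away)
b0 stroke→TF1  (J1: bond 4 brought effort, rest push out)
b6 stroke→R1  (0-jn J1 has e-setter on 4)
b1 stroke→J2  (through TF1, causality passes straight; one stroke at TF1)
b2 stroke→J3  (closing 1-jn rule on J2)
b3 stroke→I1  (closing 1-jn rule on J3)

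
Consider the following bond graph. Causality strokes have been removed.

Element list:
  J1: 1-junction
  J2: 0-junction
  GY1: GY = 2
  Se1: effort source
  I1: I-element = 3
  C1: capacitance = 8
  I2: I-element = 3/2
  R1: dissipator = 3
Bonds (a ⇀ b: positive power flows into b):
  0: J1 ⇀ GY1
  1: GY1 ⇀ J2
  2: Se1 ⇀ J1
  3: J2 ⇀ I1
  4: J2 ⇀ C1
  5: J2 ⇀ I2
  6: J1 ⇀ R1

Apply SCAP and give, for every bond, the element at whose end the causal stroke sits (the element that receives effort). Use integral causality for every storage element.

#0 |GY1
#1 |GY1
#2 |J1
#3 |I1
#4 |J2
#5 |I2
#6 |J1

bond 2 |J1  (Se1 fixes effort; stroke away)
bond 3 |I1  (I1: I, integral causality)
bond 4 |J2  (prefer integral on C1)
bond 1 |GY1  (0-jn J2 has e-setter on 4)
bond 5 |I2  (J2: bond 4 brought effort, rest push out)
bond 0 |GY1  (GY1 both-in/both-out from 1)
bond 6 |J1  (J1 flow already set via bond 0)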